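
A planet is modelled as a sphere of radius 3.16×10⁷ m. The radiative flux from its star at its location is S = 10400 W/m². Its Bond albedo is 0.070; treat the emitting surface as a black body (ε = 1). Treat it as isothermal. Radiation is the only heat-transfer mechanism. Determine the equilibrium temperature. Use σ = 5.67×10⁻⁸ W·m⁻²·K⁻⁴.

T ≈ 454 K

At equilibrium, absorbed power = emitted power.
Absorbing cross-section = πr² = 3.137×10¹⁵ m²; emitting surface = 4πr² = 1.255×10¹⁶ m² (ratio 4).
(1−a)S·A_cross = εσ·A_surf·T⁴  ⇒  T⁴ = (1−a)S/(4σ).
T⁴ = 0.930·10400/(4·5.67×10⁻⁸) = 4.265×10¹⁰ K⁴.
T = (4.265×10¹⁰)^(1/4).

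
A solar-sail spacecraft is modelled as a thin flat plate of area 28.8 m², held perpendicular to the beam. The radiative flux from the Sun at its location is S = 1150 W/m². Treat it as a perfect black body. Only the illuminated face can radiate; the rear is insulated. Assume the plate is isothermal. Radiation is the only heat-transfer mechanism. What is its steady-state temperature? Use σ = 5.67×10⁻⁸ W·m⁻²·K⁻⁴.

T ≈ 377 K

At equilibrium, absorbed power = emitted power.
Absorbing cross-section = A = 28.80 m²; emitting surface = A = 28.80 m² (ratio 1).
S·A_cross = εσ·A_surf·T⁴  ⇒  T⁴ = S/(1σ).
T⁴ = 1.00·1150/(1·5.67×10⁻⁸) = 2.028×10¹⁰ K⁴.
T = (2.028×10¹⁰)^(1/4).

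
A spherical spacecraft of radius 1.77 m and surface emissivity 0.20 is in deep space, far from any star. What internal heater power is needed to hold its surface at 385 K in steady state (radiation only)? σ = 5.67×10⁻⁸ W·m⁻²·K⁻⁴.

P = εσ·4πr²·T⁴.
4πr² = 39.37 m²; T⁴ = 2.197×10¹⁰ K⁴.
P = 0.20·5.67×10⁻⁸·39.37·2.197×10¹⁰.

P ≈ 9810 W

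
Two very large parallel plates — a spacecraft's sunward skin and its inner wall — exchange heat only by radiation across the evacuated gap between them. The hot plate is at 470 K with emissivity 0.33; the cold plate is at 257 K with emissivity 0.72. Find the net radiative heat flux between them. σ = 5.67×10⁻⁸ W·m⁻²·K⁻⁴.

q ≈ 737 W/m²

For two infinite grey parallel plates, q = σ(T₁⁴ − T₂⁴)/(1/ε₁ + 1/ε₂ − 1).
T₁⁴ − T₂⁴ = 4.880×10¹⁰ − 4.362×10⁹ = 4.443×10¹⁰ K⁴.
1/ε₁ + 1/ε₂ − 1 = 3.030 + 1.389 − 1 = 3.419.
q = 5.67×10⁻⁸ × 4.443×10¹⁰ / 3.419.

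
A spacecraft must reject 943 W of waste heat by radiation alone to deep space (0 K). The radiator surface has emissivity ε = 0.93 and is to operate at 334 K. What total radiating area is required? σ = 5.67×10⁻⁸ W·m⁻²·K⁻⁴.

A ≈ 1.44 m²

P = εσA T⁴ ⇒ A = P/(εσT⁴).
T⁴ = 1.244×10¹⁰ K⁴.
A = 943/(0.93 × 5.67×10⁻⁸ × 1.244×10¹⁰).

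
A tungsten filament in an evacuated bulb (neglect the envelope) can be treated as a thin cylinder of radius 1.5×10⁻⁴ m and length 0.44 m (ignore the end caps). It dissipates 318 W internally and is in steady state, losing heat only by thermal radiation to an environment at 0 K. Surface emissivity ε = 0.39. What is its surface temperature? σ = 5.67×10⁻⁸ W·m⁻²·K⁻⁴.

T ≈ 2430 K

Steady state: internal power = radiated power, P = εσA T⁴.
Radiating area A = 2πrL = 4.147×10⁻⁴ m².
T⁴ = P/(εσA) = 318/(0.39·5.67×10⁻⁸·4.147×10⁻⁴) = 3.468×10¹³ K⁴.
T = (3.468×10¹³)^(1/4).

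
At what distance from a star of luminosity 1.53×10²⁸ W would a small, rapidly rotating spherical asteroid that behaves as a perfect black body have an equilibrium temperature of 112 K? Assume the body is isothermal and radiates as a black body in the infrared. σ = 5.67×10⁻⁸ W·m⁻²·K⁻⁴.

For an isothermal black-emitting sphere, (1−a)S·πr² = σ·4πr²·T⁴ ⇒ S = 4σT⁴/(1−a).
S = 4·5.67×10⁻⁸·(112)⁴/1.00 = 35.69 W/m².
Flux falls as S = L/(4πd²), so d = √(L/(4πS)) = √(1.53×10²⁸/(4π·35.69)).

d ≈ 5.84×10¹² m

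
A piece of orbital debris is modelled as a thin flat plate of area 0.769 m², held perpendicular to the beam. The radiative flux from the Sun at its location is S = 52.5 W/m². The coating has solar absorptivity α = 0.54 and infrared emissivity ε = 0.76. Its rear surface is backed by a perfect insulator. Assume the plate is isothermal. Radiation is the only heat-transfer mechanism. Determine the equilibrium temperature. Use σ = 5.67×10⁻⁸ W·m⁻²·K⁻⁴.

At equilibrium, absorbed power = emitted power.
Absorbing cross-section = A = 0.7690 m²; emitting surface = A = 0.7690 m² (ratio 1).
αS·A_cross = εσ·A_surf·T⁴  ⇒  T⁴ = αS/(ε·1σ).
T⁴ = 0.540·52.5/(0.76·1·5.67×10⁻⁸) = 6.579×10⁸ K⁴.
T = (6.579×10⁸)^(1/4).

T ≈ 160 K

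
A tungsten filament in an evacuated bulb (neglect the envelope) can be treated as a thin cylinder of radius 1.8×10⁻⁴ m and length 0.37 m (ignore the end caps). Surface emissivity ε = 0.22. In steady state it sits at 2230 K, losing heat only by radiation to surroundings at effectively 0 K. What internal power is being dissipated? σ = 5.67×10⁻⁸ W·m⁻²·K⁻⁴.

Steady state: P = εσA T⁴.
A = 2πrL = 4.185×10⁻⁴ m²; T⁴ = (2230)⁴ = 2.473×10¹³ K⁴.
P = 0.22 × 5.67×10⁻⁸ × 4.185×10⁻⁴ × 2.473×10¹³.

P ≈ 129 W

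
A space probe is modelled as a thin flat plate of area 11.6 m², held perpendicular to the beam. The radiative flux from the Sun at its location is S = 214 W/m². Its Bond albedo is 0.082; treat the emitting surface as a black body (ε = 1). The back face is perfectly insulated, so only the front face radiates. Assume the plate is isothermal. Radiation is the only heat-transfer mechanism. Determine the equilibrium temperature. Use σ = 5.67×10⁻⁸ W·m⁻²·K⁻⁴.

At equilibrium, absorbed power = emitted power.
Absorbing cross-section = A = 11.60 m²; emitting surface = A = 11.60 m² (ratio 1).
(1−a)S·A_cross = εσ·A_surf·T⁴  ⇒  T⁴ = (1−a)S/(1σ).
T⁴ = 0.918·214/(1·5.67×10⁻⁸) = 3.465×10⁹ K⁴.
T = (3.465×10⁹)^(1/4).

T ≈ 243 K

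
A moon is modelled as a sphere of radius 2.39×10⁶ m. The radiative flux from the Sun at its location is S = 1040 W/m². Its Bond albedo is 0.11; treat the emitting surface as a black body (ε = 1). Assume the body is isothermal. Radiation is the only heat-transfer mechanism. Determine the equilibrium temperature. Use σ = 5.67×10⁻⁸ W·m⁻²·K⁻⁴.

At equilibrium, absorbed power = emitted power.
Absorbing cross-section = πr² = 1.795×10¹³ m²; emitting surface = 4πr² = 7.178×10¹³ m² (ratio 4).
(1−a)S·A_cross = εσ·A_surf·T⁴  ⇒  T⁴ = (1−a)S/(4σ).
T⁴ = 0.890·1040/(4·5.67×10⁻⁸) = 4.081×10⁹ K⁴.
T = (4.081×10⁹)^(1/4).

T ≈ 253 K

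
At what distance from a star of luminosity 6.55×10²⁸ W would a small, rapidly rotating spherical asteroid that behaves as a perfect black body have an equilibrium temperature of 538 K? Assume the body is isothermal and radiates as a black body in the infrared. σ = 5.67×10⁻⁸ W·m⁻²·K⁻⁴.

d ≈ 5.24×10¹¹ m

For an isothermal black-emitting sphere, (1−a)S·πr² = σ·4πr²·T⁴ ⇒ S = 4σT⁴/(1−a).
S = 4·5.67×10⁻⁸·(538)⁴/1.00 = 19000 W/m².
Flux falls as S = L/(4πd²), so d = √(L/(4πS)) = √(6.55×10²⁸/(4π·19000)).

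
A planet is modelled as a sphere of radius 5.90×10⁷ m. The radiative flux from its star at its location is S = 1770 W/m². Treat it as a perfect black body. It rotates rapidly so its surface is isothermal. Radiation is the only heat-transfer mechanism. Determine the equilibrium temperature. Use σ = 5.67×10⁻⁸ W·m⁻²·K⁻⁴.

At equilibrium, absorbed power = emitted power.
Absorbing cross-section = πr² = 1.094×10¹⁶ m²; emitting surface = 4πr² = 4.374×10¹⁶ m² (ratio 4).
S·A_cross = εσ·A_surf·T⁴  ⇒  T⁴ = S/(4σ).
T⁴ = 1.00·1770/(4·5.67×10⁻⁸) = 7.804×10⁹ K⁴.
T = (7.804×10⁹)^(1/4).

T ≈ 297 K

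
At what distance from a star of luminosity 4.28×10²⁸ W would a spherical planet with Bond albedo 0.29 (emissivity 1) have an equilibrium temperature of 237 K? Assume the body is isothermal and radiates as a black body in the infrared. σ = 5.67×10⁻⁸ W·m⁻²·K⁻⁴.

For an isothermal black-emitting sphere, (1−a)S·πr² = σ·4πr²·T⁴ ⇒ S = 4σT⁴/(1−a).
S = 4·5.67×10⁻⁸·(237)⁴/0.710 = 1008 W/m².
Flux falls as S = L/(4πd²), so d = √(L/(4πS)) = √(4.28×10²⁸/(4π·1008)).

d ≈ 1.84×10¹² m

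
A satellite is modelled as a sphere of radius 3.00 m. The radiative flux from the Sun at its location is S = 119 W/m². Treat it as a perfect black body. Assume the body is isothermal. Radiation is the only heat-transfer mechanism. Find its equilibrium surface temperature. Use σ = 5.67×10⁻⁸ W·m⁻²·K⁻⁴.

T ≈ 151 K

At equilibrium, absorbed power = emitted power.
Absorbing cross-section = πr² = 28.27 m²; emitting surface = 4πr² = 113.1 m² (ratio 4).
S·A_cross = εσ·A_surf·T⁴  ⇒  T⁴ = S/(4σ).
T⁴ = 1.00·119/(4·5.67×10⁻⁸) = 5.247×10⁸ K⁴.
T = (5.247×10⁸)^(1/4).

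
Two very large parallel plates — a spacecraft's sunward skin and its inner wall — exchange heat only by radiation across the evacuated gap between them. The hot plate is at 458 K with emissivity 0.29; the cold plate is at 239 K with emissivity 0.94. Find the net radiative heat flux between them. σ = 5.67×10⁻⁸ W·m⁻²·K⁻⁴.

For two infinite grey parallel plates, q = σ(T₁⁴ − T₂⁴)/(1/ε₁ + 1/ε₂ − 1).
T₁⁴ − T₂⁴ = 4.400×10¹⁰ − 3.263×10⁹ = 4.074×10¹⁰ K⁴.
1/ε₁ + 1/ε₂ − 1 = 3.448 + 1.064 − 1 = 3.512.
q = 5.67×10⁻⁸ × 4.074×10¹⁰ / 3.512.

q ≈ 658 W/m²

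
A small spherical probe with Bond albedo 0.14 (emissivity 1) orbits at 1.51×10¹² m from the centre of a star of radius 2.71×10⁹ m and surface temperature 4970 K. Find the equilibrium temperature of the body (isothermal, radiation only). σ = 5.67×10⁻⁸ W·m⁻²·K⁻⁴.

T ≈ 143 K

The star's surface emits σT_*⁴; at distance d the flux is S = σT_*⁴(R_*/d)².
S = 5.67×10⁻⁸·(4970)⁴·(2.71×10⁹/1.51×10¹²)² = 111.4 W/m².
For an isothermal sphere T⁴ = (1−a)S/(4σ) = 4.225×10⁸ K⁴.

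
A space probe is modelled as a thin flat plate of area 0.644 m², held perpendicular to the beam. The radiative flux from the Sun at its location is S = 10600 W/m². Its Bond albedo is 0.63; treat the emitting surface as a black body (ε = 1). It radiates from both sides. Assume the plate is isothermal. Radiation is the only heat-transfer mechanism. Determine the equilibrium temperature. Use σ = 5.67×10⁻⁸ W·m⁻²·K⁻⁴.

T ≈ 431 K

At equilibrium, absorbed power = emitted power.
Absorbing cross-section = A = 0.6440 m²; emitting surface = 2A = 1.288 m² (ratio 2).
(1−a)S·A_cross = εσ·A_surf·T⁴  ⇒  T⁴ = (1−a)S/(2σ).
T⁴ = 0.370·10600/(2·5.67×10⁻⁸) = 3.459×10¹⁰ K⁴.
T = (3.459×10¹⁰)^(1/4).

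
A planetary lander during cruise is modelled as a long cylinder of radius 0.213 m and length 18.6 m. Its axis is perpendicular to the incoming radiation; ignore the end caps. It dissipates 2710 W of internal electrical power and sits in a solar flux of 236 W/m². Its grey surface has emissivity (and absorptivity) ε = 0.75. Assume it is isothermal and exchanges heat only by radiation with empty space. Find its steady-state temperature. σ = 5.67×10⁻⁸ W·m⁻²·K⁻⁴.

At steady state, absorbed solar power + internal power = radiated power.
Absorbed: α·S·A_cross = 0.75·236·7.924 = 1402 W (cross-section 2rL).
Total input = 1402 + 2710 = 4112 W.
Radiated: εσ·A_surf·T⁴ with A_surf = 2πrL = 24.89 m².
T⁴ = 4112/(0.75·5.67×10⁻⁸·24.89) = 3.885×10⁹ K⁴.

T ≈ 250 K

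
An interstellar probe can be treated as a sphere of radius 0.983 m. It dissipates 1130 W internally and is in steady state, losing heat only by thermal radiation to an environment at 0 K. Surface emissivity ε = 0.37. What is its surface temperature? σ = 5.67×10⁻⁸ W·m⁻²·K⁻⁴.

Steady state: internal power = radiated power, P = εσA T⁴.
Radiating area A = 4πr² = 12.14 m².
T⁴ = P/(εσA) = 1130/(0.37·5.67×10⁻⁸·12.14) = 4.436×10⁹ K⁴.
T = (4.436×10⁹)^(1/4).

T ≈ 258 K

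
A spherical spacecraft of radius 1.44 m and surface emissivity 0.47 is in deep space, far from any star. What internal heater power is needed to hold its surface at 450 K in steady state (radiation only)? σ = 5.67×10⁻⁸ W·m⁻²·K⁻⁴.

P ≈ 28500 W

P = εσ·4πr²·T⁴.
4πr² = 26.06 m²; T⁴ = 4.101×10¹⁰ K⁴.
P = 0.47·5.67×10⁻⁸·26.06·4.101×10¹⁰.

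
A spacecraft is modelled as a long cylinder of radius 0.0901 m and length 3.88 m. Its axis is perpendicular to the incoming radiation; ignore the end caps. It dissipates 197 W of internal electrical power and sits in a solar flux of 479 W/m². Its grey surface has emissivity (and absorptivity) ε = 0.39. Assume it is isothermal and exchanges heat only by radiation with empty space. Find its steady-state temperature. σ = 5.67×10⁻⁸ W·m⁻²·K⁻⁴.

At steady state, absorbed solar power + internal power = radiated power.
Absorbed: α·S·A_cross = 0.39·479·0.6992 = 130.6 W (cross-section 2rL).
Total input = 130.6 + 197 = 327.6 W.
Radiated: εσ·A_surf·T⁴ with A_surf = 2πrL = 2.197 m².
T⁴ = 327.6/(0.39·5.67×10⁻⁸·2.197) = 6.745×10⁹ K⁴.

T ≈ 287 K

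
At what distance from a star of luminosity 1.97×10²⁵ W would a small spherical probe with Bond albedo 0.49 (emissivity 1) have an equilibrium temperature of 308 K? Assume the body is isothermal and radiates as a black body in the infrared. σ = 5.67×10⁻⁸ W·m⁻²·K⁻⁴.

d ≈ 1.98×10¹⁰ m

For an isothermal black-emitting sphere, (1−a)S·πr² = σ·4πr²·T⁴ ⇒ S = 4σT⁴/(1−a).
S = 4·5.67×10⁻⁸·(308)⁴/0.510 = 4002 W/m².
Flux falls as S = L/(4πd²), so d = √(L/(4πS)) = √(1.97×10²⁵/(4π·4002)).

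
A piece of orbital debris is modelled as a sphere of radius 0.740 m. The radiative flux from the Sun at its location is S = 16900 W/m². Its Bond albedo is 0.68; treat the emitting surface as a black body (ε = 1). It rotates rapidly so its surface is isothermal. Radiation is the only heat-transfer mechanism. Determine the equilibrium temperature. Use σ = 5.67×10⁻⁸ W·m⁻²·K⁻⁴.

T ≈ 393 K

At equilibrium, absorbed power = emitted power.
Absorbing cross-section = πr² = 1.720 m²; emitting surface = 4πr² = 6.881 m² (ratio 4).
(1−a)S·A_cross = εσ·A_surf·T⁴  ⇒  T⁴ = (1−a)S/(4σ).
T⁴ = 0.320·16900/(4·5.67×10⁻⁸) = 2.384×10¹⁰ K⁴.
T = (2.384×10¹⁰)^(1/4).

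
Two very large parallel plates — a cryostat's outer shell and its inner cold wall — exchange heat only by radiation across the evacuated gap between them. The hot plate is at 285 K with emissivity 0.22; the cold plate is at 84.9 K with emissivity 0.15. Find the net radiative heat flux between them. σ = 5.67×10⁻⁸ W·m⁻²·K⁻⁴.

For two infinite grey parallel plates, q = σ(T₁⁴ − T₂⁴)/(1/ε₁ + 1/ε₂ − 1).
T₁⁴ − T₂⁴ = 6.598×10⁹ − 5.196×10⁷ = 6.546×10⁹ K⁴.
1/ε₁ + 1/ε₂ − 1 = 4.545 + 6.667 − 1 = 10.21.
q = 5.67×10⁻⁸ × 6.546×10⁹ / 10.21.

q ≈ 36.3 W/m²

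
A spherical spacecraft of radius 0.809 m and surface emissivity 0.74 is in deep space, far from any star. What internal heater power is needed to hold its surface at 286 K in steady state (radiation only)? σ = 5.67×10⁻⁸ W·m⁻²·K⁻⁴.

P ≈ 2310 W

P = εσ·4πr²·T⁴.
4πr² = 8.224 m²; T⁴ = 6.691×10⁹ K⁴.
P = 0.74·5.67×10⁻⁸·8.224·6.691×10⁹.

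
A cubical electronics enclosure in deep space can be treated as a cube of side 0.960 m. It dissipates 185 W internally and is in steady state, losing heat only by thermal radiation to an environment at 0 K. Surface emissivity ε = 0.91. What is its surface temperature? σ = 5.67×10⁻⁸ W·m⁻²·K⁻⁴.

Steady state: internal power = radiated power, P = εσA T⁴.
Radiating area A = 6L² = 5.530 m².
T⁴ = P/(εσA) = 185/(0.91·5.67×10⁻⁸·5.530) = 6.484×10⁸ K⁴.
T = (6.484×10⁸)^(1/4).

T ≈ 160 K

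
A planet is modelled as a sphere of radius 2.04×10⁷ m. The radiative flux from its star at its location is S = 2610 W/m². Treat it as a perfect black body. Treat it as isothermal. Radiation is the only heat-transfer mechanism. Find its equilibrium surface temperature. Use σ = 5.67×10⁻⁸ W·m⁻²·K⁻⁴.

T ≈ 328 K

At equilibrium, absorbed power = emitted power.
Absorbing cross-section = πr² = 1.307×10¹⁵ m²; emitting surface = 4πr² = 5.230×10¹⁵ m² (ratio 4).
S·A_cross = εσ·A_surf·T⁴  ⇒  T⁴ = S/(4σ).
T⁴ = 1.00·2610/(4·5.67×10⁻⁸) = 1.151×10¹⁰ K⁴.
T = (1.151×10¹⁰)^(1/4).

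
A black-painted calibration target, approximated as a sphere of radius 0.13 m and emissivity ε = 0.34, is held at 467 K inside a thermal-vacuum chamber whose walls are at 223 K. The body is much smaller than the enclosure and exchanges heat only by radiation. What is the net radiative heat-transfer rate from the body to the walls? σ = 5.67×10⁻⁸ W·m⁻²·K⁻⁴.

For a small grey body in a large enclosure: P_net = εσA(T_body⁴ − T_wall⁴).
A = 4πr² = 0.2124 m²; T_body⁴ − T_wall⁴ = 4.756×10¹⁰ − 2.473×10⁹ = 4.509×10¹⁰ K⁴.
|P_net| = 0.34·5.67×10⁻⁸·0.2124·4.509×10¹⁰.

P_net ≈ 185 W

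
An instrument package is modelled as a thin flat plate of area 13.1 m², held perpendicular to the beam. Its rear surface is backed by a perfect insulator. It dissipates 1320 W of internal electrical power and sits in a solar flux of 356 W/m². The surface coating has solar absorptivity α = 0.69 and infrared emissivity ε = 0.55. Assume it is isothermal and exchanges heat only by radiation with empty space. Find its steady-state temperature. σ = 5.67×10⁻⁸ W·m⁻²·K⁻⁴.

At steady state, absorbed solar power + internal power = radiated power.
Absorbed: α·S·A_cross = 0.69·356·13.10 = 3218 W (cross-section A).
Total input = 3218 + 1320 = 4538 W.
Radiated: εσ·A_surf·T⁴ with A_surf = A = 13.10 m².
T⁴ = 4538/(0.55·5.67×10⁻⁸·13.10) = 1.111×10¹⁰ K⁴.

T ≈ 325 K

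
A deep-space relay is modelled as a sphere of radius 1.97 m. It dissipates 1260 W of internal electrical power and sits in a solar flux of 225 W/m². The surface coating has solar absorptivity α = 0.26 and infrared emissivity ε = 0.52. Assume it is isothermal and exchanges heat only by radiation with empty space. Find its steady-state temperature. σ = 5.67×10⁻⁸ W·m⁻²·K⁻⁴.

T ≈ 192 K

At steady state, absorbed solar power + internal power = radiated power.
Absorbed: α·S·A_cross = 0.26·225·12.19 = 713.2 W (cross-section πr²).
Total input = 713.2 + 1260 = 1973 W.
Radiated: εσ·A_surf·T⁴ with A_surf = 4πr² = 48.77 m².
T⁴ = 1973/(0.52·5.67×10⁻⁸·48.77) = 1.372×10⁹ K⁴.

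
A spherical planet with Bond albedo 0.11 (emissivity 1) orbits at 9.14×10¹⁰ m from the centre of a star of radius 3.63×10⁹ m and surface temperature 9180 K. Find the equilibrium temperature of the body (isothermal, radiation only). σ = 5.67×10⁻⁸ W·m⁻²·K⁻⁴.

The star's surface emits σT_*⁴; at distance d the flux is S = σT_*⁴(R_*/d)².
S = 5.67×10⁻⁸·(9180)⁴·(3.63×10⁹/9.14×10¹⁰)² = 6.351×10⁵ W/m².
For an isothermal sphere T⁴ = (1−a)S/(4σ) = 2.492×10¹² K⁴.

T ≈ 1260 K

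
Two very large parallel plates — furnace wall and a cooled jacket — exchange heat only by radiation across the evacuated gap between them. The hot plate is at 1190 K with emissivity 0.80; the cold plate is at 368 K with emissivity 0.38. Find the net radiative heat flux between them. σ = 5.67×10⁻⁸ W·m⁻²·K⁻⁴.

q ≈ 39100 W/m²

For two infinite grey parallel plates, q = σ(T₁⁴ − T₂⁴)/(1/ε₁ + 1/ε₂ − 1).
T₁⁴ − T₂⁴ = 2.005×10¹² − 1.834×10¹⁰ = 1.987×10¹² K⁴.
1/ε₁ + 1/ε₂ − 1 = 1.250 + 2.632 − 1 = 2.882.
q = 5.67×10⁻⁸ × 1.987×10¹² / 2.882.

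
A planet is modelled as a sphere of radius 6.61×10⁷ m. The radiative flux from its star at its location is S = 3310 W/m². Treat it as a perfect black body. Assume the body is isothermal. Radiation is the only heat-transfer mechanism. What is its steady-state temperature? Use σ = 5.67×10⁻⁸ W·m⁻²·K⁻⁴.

At equilibrium, absorbed power = emitted power.
Absorbing cross-section = πr² = 1.373×10¹⁶ m²; emitting surface = 4πr² = 5.491×10¹⁶ m² (ratio 4).
S·A_cross = εσ·A_surf·T⁴  ⇒  T⁴ = S/(4σ).
T⁴ = 1.00·3310/(4·5.67×10⁻⁸) = 1.459×10¹⁰ K⁴.
T = (1.459×10¹⁰)^(1/4).

T ≈ 348 K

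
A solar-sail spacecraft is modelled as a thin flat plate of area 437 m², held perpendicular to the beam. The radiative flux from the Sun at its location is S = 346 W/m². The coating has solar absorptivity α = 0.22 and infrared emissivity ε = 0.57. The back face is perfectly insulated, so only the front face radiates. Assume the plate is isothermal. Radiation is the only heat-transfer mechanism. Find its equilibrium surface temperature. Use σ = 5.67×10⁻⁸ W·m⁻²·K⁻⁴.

T ≈ 220 K

At equilibrium, absorbed power = emitted power.
Absorbing cross-section = A = 437.0 m²; emitting surface = A = 437.0 m² (ratio 1).
αS·A_cross = εσ·A_surf·T⁴  ⇒  T⁴ = αS/(ε·1σ).
T⁴ = 0.220·346/(0.57·1·5.67×10⁻⁸) = 2.355×10⁹ K⁴.
T = (2.355×10⁹)^(1/4).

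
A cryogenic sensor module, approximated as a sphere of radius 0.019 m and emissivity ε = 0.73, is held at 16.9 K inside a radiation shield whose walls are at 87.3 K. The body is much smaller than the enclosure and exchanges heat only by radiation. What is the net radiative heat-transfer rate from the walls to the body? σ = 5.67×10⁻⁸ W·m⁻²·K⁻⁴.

P_net ≈ 0.0109 W

For a small grey body in a large enclosure: P_net = εσA(T_body⁴ − T_wall⁴).
A = 4πr² = 0.004536 m²; T_body⁴ − T_wall⁴ = 81570 − 5.808×10⁷ = -5.800×10⁷ K⁴.
|P_net| = 0.73·5.67×10⁻⁸·0.004536·5.800×10⁷.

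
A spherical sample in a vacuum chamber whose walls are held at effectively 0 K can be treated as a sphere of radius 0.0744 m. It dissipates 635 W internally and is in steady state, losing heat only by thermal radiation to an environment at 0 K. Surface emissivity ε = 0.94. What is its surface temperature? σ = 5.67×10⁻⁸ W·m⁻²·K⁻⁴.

T ≈ 643 K

Steady state: internal power = radiated power, P = εσA T⁴.
Radiating area A = 4πr² = 0.06956 m².
T⁴ = P/(εσA) = 635/(0.94·5.67×10⁻⁸·0.06956) = 1.713×10¹¹ K⁴.
T = (1.713×10¹¹)^(1/4).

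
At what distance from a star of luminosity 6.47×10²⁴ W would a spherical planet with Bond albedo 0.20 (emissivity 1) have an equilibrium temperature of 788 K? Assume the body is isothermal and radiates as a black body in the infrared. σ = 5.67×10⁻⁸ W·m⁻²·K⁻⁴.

d ≈ 2.17×10⁹ m

For an isothermal black-emitting sphere, (1−a)S·πr² = σ·4πr²·T⁴ ⇒ S = 4σT⁴/(1−a).
S = 4·5.67×10⁻⁸·(788)⁴/0.800 = 1.093×10⁵ W/m².
Flux falls as S = L/(4πd²), so d = √(L/(4πS)) = √(6.47×10²⁴/(4π·1.093×10⁵)).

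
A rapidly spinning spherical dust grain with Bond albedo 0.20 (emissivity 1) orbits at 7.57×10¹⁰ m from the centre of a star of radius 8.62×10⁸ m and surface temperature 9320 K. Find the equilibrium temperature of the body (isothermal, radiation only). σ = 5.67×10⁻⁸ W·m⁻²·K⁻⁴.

T ≈ 665 K

The star's surface emits σT_*⁴; at distance d the flux is S = σT_*⁴(R_*/d)².
S = 5.67×10⁻⁸·(9320)⁴·(8.62×10⁸/7.57×10¹⁰)² = 55470 W/m².
For an isothermal sphere T⁴ = (1−a)S/(4σ) = 1.957×10¹¹ K⁴.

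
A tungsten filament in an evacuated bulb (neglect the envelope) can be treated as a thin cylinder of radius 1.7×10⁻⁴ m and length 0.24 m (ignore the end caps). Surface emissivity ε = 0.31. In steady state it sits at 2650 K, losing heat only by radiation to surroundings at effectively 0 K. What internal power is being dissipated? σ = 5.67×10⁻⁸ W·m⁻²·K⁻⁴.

Steady state: P = εσA T⁴.
A = 2πrL = 2.564×10⁻⁴ m²; T⁴ = (2650)⁴ = 4.932×10¹³ K⁴.
P = 0.31 × 5.67×10⁻⁸ × 2.564×10⁻⁴ × 4.932×10¹³.

P ≈ 222 W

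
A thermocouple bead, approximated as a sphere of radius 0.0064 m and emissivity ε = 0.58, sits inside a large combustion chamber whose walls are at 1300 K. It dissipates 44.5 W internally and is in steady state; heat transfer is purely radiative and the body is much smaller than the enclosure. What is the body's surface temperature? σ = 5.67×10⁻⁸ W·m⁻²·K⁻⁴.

For a small grey body in a large enclosure, net radiated power = εσA(T⁴ − T_w⁴).
Steady state: P = εσA(T⁴ − T_w⁴) with A = 4πr² = 5.147×10⁻⁴ m².
T⁴ = P/(εσA) + T_w⁴ = 44.5/(0.58·5.67×10⁻⁸·5.147×10⁻⁴) + (1300)⁴
    = 2.629×10¹² + 2.856×10¹² = 5.485×10¹² K⁴.

T ≈ 1530 K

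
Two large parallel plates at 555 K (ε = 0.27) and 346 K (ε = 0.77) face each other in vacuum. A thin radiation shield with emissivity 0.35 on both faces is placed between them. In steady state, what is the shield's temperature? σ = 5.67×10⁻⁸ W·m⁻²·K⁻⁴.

T_s ≈ 457 K

In steady state the net flux on the hot side equals that on the cold side.
σ(T₁⁴−T_s⁴)/D₁ = σ(T_s⁴−T₂⁴)/D₂, with D₁ = 1/ε₁+1/ε_s−1 = 5.561, D₂ = 1/ε_s+1/ε₂−1 = 3.156.
Solve for T_s⁴: T_s⁴ = (D₂·T₁⁴ + D₁·T₂⁴)/(D₁+D₂) = 4.349×10¹⁰ K⁴.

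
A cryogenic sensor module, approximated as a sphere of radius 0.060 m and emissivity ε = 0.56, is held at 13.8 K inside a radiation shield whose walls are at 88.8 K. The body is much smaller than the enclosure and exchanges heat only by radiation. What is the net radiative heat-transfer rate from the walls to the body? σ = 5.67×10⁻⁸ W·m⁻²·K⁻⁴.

For a small grey body in a large enclosure: P_net = εσA(T_body⁴ − T_wall⁴).
A = 4πr² = 0.04524 m²; T_body⁴ − T_wall⁴ = 36270 − 6.218×10⁷ = -6.214×10⁷ K⁴.
|P_net| = 0.56·5.67×10⁻⁸·0.04524·6.214×10⁷.

P_net ≈ 0.0893 W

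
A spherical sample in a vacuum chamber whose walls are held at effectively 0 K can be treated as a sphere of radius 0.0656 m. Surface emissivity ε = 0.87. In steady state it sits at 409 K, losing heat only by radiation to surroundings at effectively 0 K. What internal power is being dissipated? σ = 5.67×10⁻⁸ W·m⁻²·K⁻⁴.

P ≈ 74.6 W

Steady state: P = εσA T⁴.
A = 4πr² = 0.05408 m²; T⁴ = (409)⁴ = 2.798×10¹⁰ K⁴.
P = 0.87 × 5.67×10⁻⁸ × 0.05408 × 2.798×10¹⁰.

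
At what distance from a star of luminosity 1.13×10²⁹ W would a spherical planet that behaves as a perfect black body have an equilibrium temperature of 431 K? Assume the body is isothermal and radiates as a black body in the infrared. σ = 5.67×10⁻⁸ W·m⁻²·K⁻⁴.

d ≈ 1.07×10¹² m

For an isothermal black-emitting sphere, (1−a)S·πr² = σ·4πr²·T⁴ ⇒ S = 4σT⁴/(1−a).
S = 4·5.67×10⁻⁸·(431)⁴/1.00 = 7826 W/m².
Flux falls as S = L/(4πd²), so d = √(L/(4πS)) = √(1.13×10²⁹/(4π·7826)).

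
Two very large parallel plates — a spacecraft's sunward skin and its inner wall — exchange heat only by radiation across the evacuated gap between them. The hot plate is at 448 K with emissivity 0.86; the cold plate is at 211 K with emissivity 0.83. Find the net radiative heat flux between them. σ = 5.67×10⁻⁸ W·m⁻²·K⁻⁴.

q ≈ 1590 W/m²

For two infinite grey parallel plates, q = σ(T₁⁴ − T₂⁴)/(1/ε₁ + 1/ε₂ − 1).
T₁⁴ − T₂⁴ = 4.028×10¹⁰ − 1.982×10⁹ = 3.830×10¹⁰ K⁴.
1/ε₁ + 1/ε₂ − 1 = 1.163 + 1.205 − 1 = 1.368.
q = 5.67×10⁻⁸ × 3.830×10¹⁰ / 1.368.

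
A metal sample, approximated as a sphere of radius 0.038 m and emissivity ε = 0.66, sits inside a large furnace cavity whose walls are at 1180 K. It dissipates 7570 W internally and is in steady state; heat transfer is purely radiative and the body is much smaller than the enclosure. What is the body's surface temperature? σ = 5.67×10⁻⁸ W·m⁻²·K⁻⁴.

T ≈ 1900 K

For a small grey body in a large enclosure, net radiated power = εσA(T⁴ − T_w⁴).
Steady state: P = εσA(T⁴ − T_w⁴) with A = 4πr² = 0.01815 m².
T⁴ = P/(εσA) + T_w⁴ = 7570/(0.66·5.67×10⁻⁸·0.01815) + (1180)⁴
    = 1.115×10¹³ + 1.939×10¹² = 1.309×10¹³ K⁴.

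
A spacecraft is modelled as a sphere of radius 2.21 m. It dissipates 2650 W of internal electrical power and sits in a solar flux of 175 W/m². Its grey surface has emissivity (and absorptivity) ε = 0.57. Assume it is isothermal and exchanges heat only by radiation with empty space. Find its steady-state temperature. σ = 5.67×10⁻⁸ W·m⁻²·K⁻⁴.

At steady state, absorbed solar power + internal power = radiated power.
Absorbed: α·S·A_cross = 0.57·175·15.34 = 1531 W (cross-section πr²).
Total input = 1531 + 2650 = 4181 W.
Radiated: εσ·A_surf·T⁴ with A_surf = 4πr² = 61.38 m².
T⁴ = 4181/(0.57·5.67×10⁻⁸·61.38) = 2.108×10⁹ K⁴.

T ≈ 214 K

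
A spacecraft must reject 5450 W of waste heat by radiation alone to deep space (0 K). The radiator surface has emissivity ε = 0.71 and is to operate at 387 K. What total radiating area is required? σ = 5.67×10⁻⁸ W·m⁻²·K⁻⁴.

A ≈ 6.04 m²

P = εσA T⁴ ⇒ A = P/(εσT⁴).
T⁴ = 2.243×10¹⁰ K⁴.
A = 5450/(0.71 × 5.67×10⁻⁸ × 2.243×10¹⁰).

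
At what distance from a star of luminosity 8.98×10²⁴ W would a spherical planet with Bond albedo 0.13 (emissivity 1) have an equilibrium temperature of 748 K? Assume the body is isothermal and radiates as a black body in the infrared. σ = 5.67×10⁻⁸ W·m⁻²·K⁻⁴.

For an isothermal black-emitting sphere, (1−a)S·πr² = σ·4πr²·T⁴ ⇒ S = 4σT⁴/(1−a).
S = 4·5.67×10⁻⁸·(748)⁴/0.870 = 81610 W/m².
Flux falls as S = L/(4πd²), so d = √(L/(4πS)) = √(8.98×10²⁴/(4π·81610)).

d ≈ 2.96×10⁹ m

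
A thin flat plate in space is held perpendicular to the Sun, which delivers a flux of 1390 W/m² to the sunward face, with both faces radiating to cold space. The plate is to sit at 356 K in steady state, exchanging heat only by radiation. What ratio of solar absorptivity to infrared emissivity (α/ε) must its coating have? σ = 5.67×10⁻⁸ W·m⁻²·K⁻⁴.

Balance: αS·A = εσ·2A·T⁴ ⇒ α/ε = 2σT⁴/S.
α/ε = 2·5.67×10⁻⁸·(356)⁴/1390 = 2·5.67×10⁻⁸·1.606×10¹⁰/1390.

α/ε ≈ 1.31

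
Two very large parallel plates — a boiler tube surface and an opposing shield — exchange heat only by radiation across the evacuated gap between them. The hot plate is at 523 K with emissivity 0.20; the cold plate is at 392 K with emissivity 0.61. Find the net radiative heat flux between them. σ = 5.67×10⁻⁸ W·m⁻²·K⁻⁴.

For two infinite grey parallel plates, q = σ(T₁⁴ − T₂⁴)/(1/ε₁ + 1/ε₂ − 1).
T₁⁴ − T₂⁴ = 7.482×10¹⁰ − 2.361×10¹⁰ = 5.121×10¹⁰ K⁴.
1/ε₁ + 1/ε₂ − 1 = 5.000 + 1.639 − 1 = 5.639.
q = 5.67×10⁻⁸ × 5.121×10¹⁰ / 5.639.

q ≈ 515 W/m²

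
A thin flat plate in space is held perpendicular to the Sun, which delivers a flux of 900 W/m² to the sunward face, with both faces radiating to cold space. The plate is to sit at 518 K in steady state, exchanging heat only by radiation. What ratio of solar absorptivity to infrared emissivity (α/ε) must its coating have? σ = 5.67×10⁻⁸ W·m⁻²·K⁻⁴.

α/ε ≈ 9.07

Balance: αS·A = εσ·2A·T⁴ ⇒ α/ε = 2σT⁴/S.
α/ε = 2·5.67×10⁻⁸·(518)⁴/900 = 2·5.67×10⁻⁸·7.200×10¹⁰/900.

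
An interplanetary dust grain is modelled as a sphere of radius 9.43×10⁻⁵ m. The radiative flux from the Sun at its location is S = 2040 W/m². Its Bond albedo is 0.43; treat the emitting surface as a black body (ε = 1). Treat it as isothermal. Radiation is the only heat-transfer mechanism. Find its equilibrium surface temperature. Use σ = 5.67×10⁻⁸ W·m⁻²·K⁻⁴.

At equilibrium, absorbed power = emitted power.
Absorbing cross-section = πr² = 2.794×10⁻⁸ m²; emitting surface = 4πr² = 1.117×10⁻⁷ m² (ratio 4).
(1−a)S·A_cross = εσ·A_surf·T⁴  ⇒  T⁴ = (1−a)S/(4σ).
T⁴ = 0.570·2040/(4·5.67×10⁻⁸) = 5.127×10⁹ K⁴.
T = (5.127×10⁹)^(1/4).

T ≈ 268 K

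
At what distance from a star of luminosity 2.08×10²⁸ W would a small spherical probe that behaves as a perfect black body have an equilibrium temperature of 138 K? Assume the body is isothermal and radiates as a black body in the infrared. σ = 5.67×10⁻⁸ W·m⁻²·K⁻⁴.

For an isothermal black-emitting sphere, (1−a)S·πr² = σ·4πr²·T⁴ ⇒ S = 4σT⁴/(1−a).
S = 4·5.67×10⁻⁸·(138)⁴/1.00 = 82.25 W/m².
Flux falls as S = L/(4πd²), so d = √(L/(4πS)) = √(2.08×10²⁸/(4π·82.25)).

d ≈ 4.49×10¹² m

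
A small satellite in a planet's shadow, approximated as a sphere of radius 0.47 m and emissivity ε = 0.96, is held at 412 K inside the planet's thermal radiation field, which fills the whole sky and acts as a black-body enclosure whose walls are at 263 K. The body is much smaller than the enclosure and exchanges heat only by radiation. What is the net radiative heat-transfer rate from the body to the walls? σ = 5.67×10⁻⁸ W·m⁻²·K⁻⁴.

P_net ≈ 3630 W

For a small grey body in a large enclosure: P_net = εσA(T_body⁴ − T_wall⁴).
A = 4πr² = 2.776 m²; T_body⁴ − T_wall⁴ = 2.881×10¹⁰ − 4.784×10⁹ = 2.403×10¹⁰ K⁴.
|P_net| = 0.96·5.67×10⁻⁸·2.776·2.403×10¹⁰.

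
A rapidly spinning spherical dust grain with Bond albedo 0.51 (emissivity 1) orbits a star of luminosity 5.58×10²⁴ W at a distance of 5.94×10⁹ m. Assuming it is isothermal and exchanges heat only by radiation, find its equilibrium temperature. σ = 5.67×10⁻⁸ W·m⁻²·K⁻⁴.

First find the stellar flux at distance d: S = L/(4πd²) = 5.58×10²⁴/(4π·(5.94×10⁹)²) = 12580 W/m².
For an isothermal sphere, absorbed (1−a)S·πr² = emitted σ·4πr²·T⁴, so T⁴ = (1−a)S/(4σ).
T⁴ = 0.490·12580/(4·5.67×10⁻⁸) = 2.719×10¹⁰ K⁴.

T ≈ 406 K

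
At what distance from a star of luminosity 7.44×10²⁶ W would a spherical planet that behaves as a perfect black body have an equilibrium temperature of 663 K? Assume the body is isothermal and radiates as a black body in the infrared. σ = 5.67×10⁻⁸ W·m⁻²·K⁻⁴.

For an isothermal black-emitting sphere, (1−a)S·πr² = σ·4πr²·T⁴ ⇒ S = 4σT⁴/(1−a).
S = 4·5.67×10⁻⁸·(663)⁴/1.00 = 43820 W/m².
Flux falls as S = L/(4πd²), so d = √(L/(4πS)) = √(7.44×10²⁶/(4π·43820)).

d ≈ 3.68×10¹⁰ m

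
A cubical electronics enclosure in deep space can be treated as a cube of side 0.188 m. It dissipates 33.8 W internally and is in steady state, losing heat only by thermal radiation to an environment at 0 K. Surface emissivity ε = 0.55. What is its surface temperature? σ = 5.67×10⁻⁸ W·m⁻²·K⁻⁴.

Steady state: internal power = radiated power, P = εσA T⁴.
Radiating area A = 6L² = 0.2121 m².
T⁴ = P/(εσA) = 33.8/(0.55·5.67×10⁻⁸·0.2121) = 5.111×10⁹ K⁴.
T = (5.111×10⁹)^(1/4).

T ≈ 267 K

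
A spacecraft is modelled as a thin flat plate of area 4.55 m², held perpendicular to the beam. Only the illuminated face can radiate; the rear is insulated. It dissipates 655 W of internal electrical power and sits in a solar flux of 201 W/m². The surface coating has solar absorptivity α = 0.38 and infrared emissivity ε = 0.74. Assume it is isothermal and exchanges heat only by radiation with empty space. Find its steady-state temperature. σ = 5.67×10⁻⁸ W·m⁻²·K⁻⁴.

T ≈ 269 K

At steady state, absorbed solar power + internal power = radiated power.
Absorbed: α·S·A_cross = 0.38·201·4.550 = 347.5 W (cross-section A).
Total input = 347.5 + 655 = 1003 W.
Radiated: εσ·A_surf·T⁴ with A_surf = A = 4.550 m².
T⁴ = 1003/(0.74·5.67×10⁻⁸·4.550) = 5.251×10⁹ K⁴.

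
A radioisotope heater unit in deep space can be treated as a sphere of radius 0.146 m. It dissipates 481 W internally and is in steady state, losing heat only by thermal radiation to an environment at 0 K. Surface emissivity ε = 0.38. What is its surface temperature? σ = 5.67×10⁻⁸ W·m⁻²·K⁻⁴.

Steady state: internal power = radiated power, P = εσA T⁴.
Radiating area A = 4πr² = 0.2679 m².
T⁴ = P/(εσA) = 481/(0.38·5.67×10⁻⁸·0.2679) = 8.334×10¹⁰ K⁴.
T = (8.334×10¹⁰)^(1/4).

T ≈ 537 K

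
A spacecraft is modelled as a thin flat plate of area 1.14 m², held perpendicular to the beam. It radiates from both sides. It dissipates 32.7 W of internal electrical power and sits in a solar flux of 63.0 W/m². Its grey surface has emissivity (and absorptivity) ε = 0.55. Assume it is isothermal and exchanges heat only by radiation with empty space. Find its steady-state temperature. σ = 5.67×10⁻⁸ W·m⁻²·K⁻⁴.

T ≈ 179 K

At steady state, absorbed solar power + internal power = radiated power.
Absorbed: α·S·A_cross = 0.55·63.0·1.140 = 39.50 W (cross-section A).
Total input = 39.50 + 32.7 = 72.20 W.
Radiated: εσ·A_surf·T⁴ with A_surf = 2A = 2.280 m².
T⁴ = 72.20/(0.55·5.67×10⁻⁸·2.280) = 1.015×10⁹ K⁴.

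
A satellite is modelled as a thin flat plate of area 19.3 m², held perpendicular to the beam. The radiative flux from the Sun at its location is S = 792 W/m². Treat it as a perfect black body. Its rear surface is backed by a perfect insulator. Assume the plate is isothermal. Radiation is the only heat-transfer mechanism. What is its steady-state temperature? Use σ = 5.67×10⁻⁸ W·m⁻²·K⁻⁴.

At equilibrium, absorbed power = emitted power.
Absorbing cross-section = A = 19.30 m²; emitting surface = A = 19.30 m² (ratio 1).
S·A_cross = εσ·A_surf·T⁴  ⇒  T⁴ = S/(1σ).
T⁴ = 1.00·792/(1·5.67×10⁻⁸) = 1.397×10¹⁰ K⁴.
T = (1.397×10¹⁰)^(1/4).

T ≈ 344 K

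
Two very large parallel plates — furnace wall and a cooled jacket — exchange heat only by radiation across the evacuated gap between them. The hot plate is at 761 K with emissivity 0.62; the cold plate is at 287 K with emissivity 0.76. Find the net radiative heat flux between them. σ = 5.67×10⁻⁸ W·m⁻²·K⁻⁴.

q ≈ 9660 W/m²

For two infinite grey parallel plates, q = σ(T₁⁴ − T₂⁴)/(1/ε₁ + 1/ε₂ − 1).
T₁⁴ − T₂⁴ = 3.354×10¹¹ − 6.785×10⁹ = 3.286×10¹¹ K⁴.
1/ε₁ + 1/ε₂ − 1 = 1.613 + 1.316 − 1 = 1.929.
q = 5.67×10⁻⁸ × 3.286×10¹¹ / 1.929.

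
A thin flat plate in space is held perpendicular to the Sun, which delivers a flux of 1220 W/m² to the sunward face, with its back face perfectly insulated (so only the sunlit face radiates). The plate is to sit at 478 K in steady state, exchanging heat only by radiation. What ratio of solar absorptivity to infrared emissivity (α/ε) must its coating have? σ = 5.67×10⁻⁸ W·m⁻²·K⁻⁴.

α/ε ≈ 2.43

Balance: αS·A = εσ·1A·T⁴ ⇒ α/ε = σT⁴/S.
α/ε = 5.67×10⁻⁸·(478)⁴/1220 = 5.67×10⁻⁸·5.220×10¹⁰/1220.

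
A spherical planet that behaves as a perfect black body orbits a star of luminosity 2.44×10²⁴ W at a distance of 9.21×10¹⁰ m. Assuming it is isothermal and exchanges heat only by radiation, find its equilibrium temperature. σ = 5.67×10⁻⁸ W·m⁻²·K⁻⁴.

T ≈ 100 K

First find the stellar flux at distance d: S = L/(4πd²) = 2.44×10²⁴/(4π·(9.21×10¹⁰)²) = 22.89 W/m².
For an isothermal sphere, absorbed (1−a)S·πr² = emitted σ·4πr²·T⁴, so T⁴ = (1−a)S/(4σ).
T⁴ = 1.00·22.89/(4·5.67×10⁻⁸) = 1.009×10⁸ K⁴.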